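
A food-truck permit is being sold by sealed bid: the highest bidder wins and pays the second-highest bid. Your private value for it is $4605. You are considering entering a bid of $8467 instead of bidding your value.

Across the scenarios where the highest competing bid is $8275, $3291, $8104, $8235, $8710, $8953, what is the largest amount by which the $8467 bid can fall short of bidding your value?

$3670

$8275: truthful gives $0, deviation gives −$3670 → loss $3670.
$3291: same outcome either way → loss $0.
$8104: truthful gives $0, deviation gives −$3499 → loss $3499.
$8235: truthful gives $0, deviation gives −$3630 → loss $3630.
$8710: same outcome either way → loss $0.
$8953: same outcome either way → loss $0.
Maximum loss: $3670.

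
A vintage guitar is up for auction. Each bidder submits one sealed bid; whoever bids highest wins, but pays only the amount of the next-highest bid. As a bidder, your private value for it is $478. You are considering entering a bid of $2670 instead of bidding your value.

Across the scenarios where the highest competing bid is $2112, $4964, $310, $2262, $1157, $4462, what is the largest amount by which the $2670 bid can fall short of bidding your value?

$1784

$2112: truthful gives $0, deviation gives −$1634 → loss $1634.
$4964: same outcome either way → loss $0.
$310: same outcome either way → loss $0.
$2262: truthful gives $0, deviation gives −$1784 → loss $1784.
$1157: truthful gives $0, deviation gives −$679 → loss $679.
$4462: same outcome either way → loss $0.
Maximum loss: $1784.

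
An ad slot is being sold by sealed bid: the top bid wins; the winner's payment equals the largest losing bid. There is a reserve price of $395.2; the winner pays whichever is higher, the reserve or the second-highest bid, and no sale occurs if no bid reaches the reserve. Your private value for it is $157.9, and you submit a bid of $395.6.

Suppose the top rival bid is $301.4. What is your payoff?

Your bid $395.6 is the highest and exceeds the reserve.
Price = max(second-highest bid, reserve) = max($301.4, $395.2) = $395.2.
Payoff = $157.9 − $395.2 = −$237.3.

−$237.3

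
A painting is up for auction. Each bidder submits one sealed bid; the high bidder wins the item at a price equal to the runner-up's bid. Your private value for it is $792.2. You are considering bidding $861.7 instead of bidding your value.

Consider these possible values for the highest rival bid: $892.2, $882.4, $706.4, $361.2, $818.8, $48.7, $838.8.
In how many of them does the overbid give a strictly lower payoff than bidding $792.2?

The deviation hurts exactly when the highest competing bid lies strictly between $792.2 and $861.7 — overbidding then wins at a price above your value.
$892.2: above both → same outcome either way.
$882.4: above both → same outcome either way.
$706.4: below both → same outcome either way.
$361.2: below both → same outcome either way.
$818.8: inside the interval → strictly worse (loss $26.6).
$48.7: below both → same outcome either way.
$838.8: inside the interval → strictly worse (loss $46.6).
Count: 2.

2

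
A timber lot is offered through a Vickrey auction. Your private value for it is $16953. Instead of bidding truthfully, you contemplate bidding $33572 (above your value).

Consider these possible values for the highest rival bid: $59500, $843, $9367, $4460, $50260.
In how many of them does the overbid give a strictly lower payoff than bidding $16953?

0

The deviation hurts exactly when the highest competing bid lies strictly between $16953 and $33572 — overbidding then wins at a price above your value.
$59500: above both → same outcome either way.
$843: below both → same outcome either way.
$9367: below both → same outcome either way.
$4460: below both → same outcome either way.
$50260: above both → same outcome either way.
Count: 0.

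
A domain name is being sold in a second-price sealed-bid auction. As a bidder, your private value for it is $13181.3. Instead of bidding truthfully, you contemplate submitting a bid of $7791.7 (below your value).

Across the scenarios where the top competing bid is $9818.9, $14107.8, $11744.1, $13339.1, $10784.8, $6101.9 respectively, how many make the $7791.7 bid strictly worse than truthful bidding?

3

The deviation hurts exactly when the highest competing bid lies strictly between $7791.7 and $13181.3 — underbidding then forfeits a profitable win.
$9818.9: inside the interval → strictly worse (loss $3362.4).
$14107.8: above both → same outcome either way.
$11744.1: inside the interval → strictly worse (loss $1437.2).
$13339.1: above both → same outcome either way.
$10784.8: inside the interval → strictly worse (loss $2396.5).
$6101.9: below both → same outcome either way.
Count: 3.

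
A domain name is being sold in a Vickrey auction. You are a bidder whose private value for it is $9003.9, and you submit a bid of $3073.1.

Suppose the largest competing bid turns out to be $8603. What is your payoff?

Your bid $3073.1 is below the highest competing bid $8603, so you lose.
A losing bidder pays nothing and receives nothing: payoff = $0.

$0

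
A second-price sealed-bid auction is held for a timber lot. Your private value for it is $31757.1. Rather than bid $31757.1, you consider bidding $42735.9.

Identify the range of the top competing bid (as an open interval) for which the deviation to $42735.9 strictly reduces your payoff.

($31757.1, $42735.9)

If the competing bid is below $31757.1, both bids win at the same price — no difference.
If it is above $42735.9, both bids lose — no difference.
If it lies strictly between $31757.1 and $42735.9, bidding your value loses (payoff 0) while bidding $42735.9 wins at a price above your value (payoff negative).
So the deviation strictly hurts on the open interval ($31757.1, $42735.9).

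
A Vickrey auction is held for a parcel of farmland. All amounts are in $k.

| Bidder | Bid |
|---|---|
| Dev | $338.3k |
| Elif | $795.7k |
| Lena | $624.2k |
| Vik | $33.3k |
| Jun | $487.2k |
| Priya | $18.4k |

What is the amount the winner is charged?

$624.2k

Highest bid: Elif at $795.7k, so Elif wins.
Second-highest bid: Lena at $624.2k — that is the price the winner pays.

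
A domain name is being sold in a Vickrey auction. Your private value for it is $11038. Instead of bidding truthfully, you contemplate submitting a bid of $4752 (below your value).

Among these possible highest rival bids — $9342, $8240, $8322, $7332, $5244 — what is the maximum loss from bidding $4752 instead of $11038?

$9342: truthful gives $1696, deviation gives $0 → loss $1696.
$8240: truthful gives $2798, deviation gives $0 → loss $2798.
$8322: truthful gives $2716, deviation gives $0 → loss $2716.
$7332: truthful gives $3706, deviation gives $0 → loss $3706.
$5244: truthful gives $5794, deviation gives $0 → loss $5794.
Maximum loss: $5794.

$5794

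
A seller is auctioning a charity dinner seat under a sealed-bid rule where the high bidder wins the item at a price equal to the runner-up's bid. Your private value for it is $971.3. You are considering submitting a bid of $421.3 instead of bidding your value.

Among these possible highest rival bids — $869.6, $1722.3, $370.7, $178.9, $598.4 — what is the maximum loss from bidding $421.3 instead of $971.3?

$372.9

$869.6: truthful gives $101.7, deviation gives $0 → loss $101.7.
$1722.3: same outcome either way → loss $0.
$370.7: same outcome either way → loss $0.
$178.9: same outcome either way → loss $0.
$598.4: truthful gives $372.9, deviation gives $0 → loss $372.9.
Maximum loss: $372.9.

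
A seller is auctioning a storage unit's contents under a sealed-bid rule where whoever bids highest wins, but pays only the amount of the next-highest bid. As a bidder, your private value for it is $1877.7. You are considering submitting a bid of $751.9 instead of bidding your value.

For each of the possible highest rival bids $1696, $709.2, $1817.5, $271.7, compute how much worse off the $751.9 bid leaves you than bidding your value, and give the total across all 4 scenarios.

$241.9

The deviation costs you only when the competing bid falls strictly between $751.9 and $1877.7; elsewhere both bids give the same outcome.
$1696: truthful payoff $181.7, deviation payoff $0 → loss $181.7.
$709.2: outcomes coincide → loss $0.
$1817.5: truthful payoff $60.2, deviation payoff $0 → loss $60.2.
$271.7: outcomes coincide → loss $0.
Total loss = $181.7 + $60.2 = $241.9.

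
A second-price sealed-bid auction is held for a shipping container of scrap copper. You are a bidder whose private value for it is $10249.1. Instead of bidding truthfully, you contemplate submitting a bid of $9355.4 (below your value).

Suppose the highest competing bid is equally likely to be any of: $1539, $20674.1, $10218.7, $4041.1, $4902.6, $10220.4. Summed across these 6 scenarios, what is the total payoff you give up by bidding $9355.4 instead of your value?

$59.1

The deviation costs you only when the competing bid falls strictly between $9355.4 and $10249.1; elsewhere both bids give the same outcome.
$1539: outcomes coincide → loss $0.
$20674.1: outcomes coincide → loss $0.
$10218.7: truthful payoff $30.4, deviation payoff $0 → loss $30.4.
$4041.1: outcomes coincide → loss $0.
$4902.6: outcomes coincide → loss $0.
$10220.4: truthful payoff $28.7, deviation payoff $0 → loss $28.7.
Total loss = $30.4 + $28.7 = $59.1.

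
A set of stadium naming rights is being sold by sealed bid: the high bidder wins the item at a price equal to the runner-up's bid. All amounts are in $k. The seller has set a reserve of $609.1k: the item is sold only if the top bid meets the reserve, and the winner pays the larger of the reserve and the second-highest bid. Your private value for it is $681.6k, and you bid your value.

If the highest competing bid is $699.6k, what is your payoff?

Your bid $681.6k is below the highest competing bid $699.6k, so you lose. Payoff $0k.

$0k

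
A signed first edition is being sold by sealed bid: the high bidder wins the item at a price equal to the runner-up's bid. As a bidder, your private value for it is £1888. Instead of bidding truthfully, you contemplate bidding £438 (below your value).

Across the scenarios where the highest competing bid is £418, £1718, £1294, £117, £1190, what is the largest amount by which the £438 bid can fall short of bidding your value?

£698

£418: same outcome either way → loss £0.
£1718: truthful gives £170, deviation gives £0 → loss £170.
£1294: truthful gives £594, deviation gives £0 → loss £594.
£117: same outcome either way → loss £0.
£1190: truthful gives £698, deviation gives £0 → loss £698.
Maximum loss: £698.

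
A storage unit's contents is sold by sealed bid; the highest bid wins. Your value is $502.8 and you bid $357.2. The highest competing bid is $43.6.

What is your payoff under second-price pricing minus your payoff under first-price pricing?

You have the highest bid, so you win under either rule.
Second-price: pay $43.6 → payoff $459.2.
First-price: pay your own bid $357.2 → payoff $145.6.
Difference = $459.2 − ($145.6) = $313.6.

$313.6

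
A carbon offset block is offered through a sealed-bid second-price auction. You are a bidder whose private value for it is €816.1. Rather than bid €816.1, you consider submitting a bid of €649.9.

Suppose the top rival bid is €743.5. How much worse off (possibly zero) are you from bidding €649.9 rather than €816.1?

€72.6

Bidding your value €816.1: you win (since €816.1 > €743.5) and pay €743.5. Payoff €72.6.
Bidding €649.9: you lose. Payoff €0.
The competing bid €743.5 lies between your shaded bid and your value, so underbidding forfeits an item you could have won at a profitable price.
Loss from deviating = €72.6 − (€0) = €72.6.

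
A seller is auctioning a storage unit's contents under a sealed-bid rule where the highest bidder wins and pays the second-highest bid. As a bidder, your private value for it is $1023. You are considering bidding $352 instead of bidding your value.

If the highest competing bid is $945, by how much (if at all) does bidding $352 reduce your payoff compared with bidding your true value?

Bidding your value $1023: you win (since $1023 > $945) and pay $945. Payoff $78.
Bidding $352: you lose. Payoff $0.
The competing bid $945 lies between your shaded bid and your value, so underbidding forfeits an item you could have won at a profitable price.
Loss from deviating = $78 − ($0) = $78.
In a second-price auction your bid sets only whether you win, not what you pay, so bidding your true value is weakly dominant.

$78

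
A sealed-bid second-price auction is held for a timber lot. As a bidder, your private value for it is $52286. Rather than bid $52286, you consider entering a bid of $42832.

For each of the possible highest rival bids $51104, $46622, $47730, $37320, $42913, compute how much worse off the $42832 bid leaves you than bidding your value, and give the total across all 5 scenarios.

The deviation costs you only when the competing bid falls strictly between $42832 and $52286; elsewhere both bids give the same outcome.
$51104: truthful payoff $1182, deviation payoff $0 → loss $1182.
$46622: truthful payoff $5664, deviation payoff $0 → loss $5664.
$47730: truthful payoff $4556, deviation payoff $0 → loss $4556.
$37320: outcomes coincide → loss $0.
$42913: truthful payoff $9373, deviation payoff $0 → loss $9373.
Total loss = $1182 + $5664 + $4556 + $9373 = $20775.

$20775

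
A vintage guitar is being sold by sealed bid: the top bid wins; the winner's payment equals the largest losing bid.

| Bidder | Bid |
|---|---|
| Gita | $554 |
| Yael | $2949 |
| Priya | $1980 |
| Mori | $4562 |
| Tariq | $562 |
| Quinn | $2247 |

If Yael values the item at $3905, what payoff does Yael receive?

$0

Highest bid: Mori at $4562, so Mori wins.
Second-highest bid: Yael at $2949 — that is the price the winner pays.
Yael did not win, so Yael pays nothing and receives nothing: payoff $0.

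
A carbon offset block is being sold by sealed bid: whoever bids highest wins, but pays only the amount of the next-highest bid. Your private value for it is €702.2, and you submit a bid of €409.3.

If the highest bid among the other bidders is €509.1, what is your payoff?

€0

Your bid €409.3 is below the highest competing bid €509.1, so you lose.
A losing bidder pays nothing and receives nothing: payoff = €0.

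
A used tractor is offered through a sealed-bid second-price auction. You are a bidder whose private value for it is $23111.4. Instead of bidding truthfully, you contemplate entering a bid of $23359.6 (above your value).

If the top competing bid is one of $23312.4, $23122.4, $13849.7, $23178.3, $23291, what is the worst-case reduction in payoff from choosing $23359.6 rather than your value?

$201

$23312.4: truthful gives $0, deviation gives −$201 → loss $201.
$23122.4: truthful gives $0, deviation gives −$11 → loss $11.
$13849.7: same outcome either way → loss $0.
$23178.3: truthful gives $0, deviation gives −$66.9 → loss $66.9.
$23291: truthful gives $0, deviation gives −$179.6 → loss $179.6.
Maximum loss: $201.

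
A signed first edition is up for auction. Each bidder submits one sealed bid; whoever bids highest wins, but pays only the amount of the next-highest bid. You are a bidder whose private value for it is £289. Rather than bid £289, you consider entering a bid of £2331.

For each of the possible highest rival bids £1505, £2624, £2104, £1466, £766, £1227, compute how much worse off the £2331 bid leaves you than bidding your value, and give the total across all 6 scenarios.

£5623

The deviation costs you only when the competing bid falls strictly between £289 and £2331; elsewhere both bids give the same outcome.
£1505: truthful payoff £0, deviation payoff −£1216 → loss £1216.
£2624: outcomes coincide → loss £0.
£2104: truthful payoff £0, deviation payoff −£1815 → loss £1815.
£1466: truthful payoff £0, deviation payoff −£1177 → loss £1177.
£766: truthful payoff £0, deviation payoff −£477 → loss £477.
£1227: truthful payoff £0, deviation payoff −£938 → loss £938.
Total loss = £1216 + £1815 + £1177 + £477 + £938 = £5623.
Because the price is fixed by the runner-up's bid, deviating from your value can only change a good outcome into a bad one — never the reverse.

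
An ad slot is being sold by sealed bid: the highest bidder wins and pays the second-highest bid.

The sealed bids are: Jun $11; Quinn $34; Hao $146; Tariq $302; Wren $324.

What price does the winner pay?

Highest bid: Wren at $324, so Wren wins.
Second-highest bid: Tariq at $302 — that is the price the winner pays.

$302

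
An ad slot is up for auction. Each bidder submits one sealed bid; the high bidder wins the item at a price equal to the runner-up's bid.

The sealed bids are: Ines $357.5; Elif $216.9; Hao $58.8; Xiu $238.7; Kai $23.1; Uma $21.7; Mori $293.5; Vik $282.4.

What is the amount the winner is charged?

$293.5

Highest bid: Ines at $357.5, so Ines wins.
Second-highest bid: Mori at $293.5 — that is the price the winner pays.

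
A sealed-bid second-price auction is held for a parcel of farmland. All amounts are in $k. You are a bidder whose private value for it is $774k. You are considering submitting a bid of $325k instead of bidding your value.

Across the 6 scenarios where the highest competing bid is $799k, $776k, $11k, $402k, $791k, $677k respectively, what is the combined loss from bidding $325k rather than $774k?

The deviation costs you only when the competing bid falls strictly between $325k and $774k; elsewhere both bids give the same outcome.
$799k: outcomes coincide → loss $0k.
$776k: outcomes coincide → loss $0k.
$11k: outcomes coincide → loss $0k.
$402k: truthful payoff $372k, deviation payoff $0k → loss $372k.
$791k: outcomes coincide → loss $0k.
$677k: truthful payoff $97k, deviation payoff $0k → loss $97k.
Total loss = $372k + $97k = $469k.
In a second-price auction your bid sets only whether you win, not what you pay, so bidding your true value is weakly dominant.

$469k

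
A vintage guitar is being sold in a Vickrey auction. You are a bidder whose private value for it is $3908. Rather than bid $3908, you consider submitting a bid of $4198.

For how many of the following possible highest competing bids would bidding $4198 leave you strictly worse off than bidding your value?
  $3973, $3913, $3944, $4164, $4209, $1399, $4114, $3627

5

The deviation hurts exactly when the highest competing bid lies strictly between $3908 and $4198 — overbidding then wins at a price above your value.
$3973: inside the interval → strictly worse (loss $65).
$3913: inside the interval → strictly worse (loss $5).
$3944: inside the interval → strictly worse (loss $36).
$4164: inside the interval → strictly worse (loss $256).
$4209: above both → same outcome either way.
$1399: below both → same outcome either way.
$4114: inside the interval → strictly worse (loss $206).
$3627: below both → same outcome either way.
Count: 5.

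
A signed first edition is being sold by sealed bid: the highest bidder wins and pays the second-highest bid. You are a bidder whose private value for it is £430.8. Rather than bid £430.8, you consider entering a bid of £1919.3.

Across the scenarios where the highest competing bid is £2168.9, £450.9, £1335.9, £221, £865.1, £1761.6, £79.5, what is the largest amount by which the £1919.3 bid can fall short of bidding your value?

£2168.9: same outcome either way → loss £0.
£450.9: truthful gives £0, deviation gives −£20.1 → loss £20.1.
£1335.9: truthful gives £0, deviation gives −£905.1 → loss £905.1.
£221: same outcome either way → loss £0.
£865.1: truthful gives £0, deviation gives −£434.3 → loss £434.3.
£1761.6: truthful gives £0, deviation gives −£1330.8 → loss £1330.8.
£79.5: same outcome either way → loss £0.
Maximum loss: £1330.8.

£1330.8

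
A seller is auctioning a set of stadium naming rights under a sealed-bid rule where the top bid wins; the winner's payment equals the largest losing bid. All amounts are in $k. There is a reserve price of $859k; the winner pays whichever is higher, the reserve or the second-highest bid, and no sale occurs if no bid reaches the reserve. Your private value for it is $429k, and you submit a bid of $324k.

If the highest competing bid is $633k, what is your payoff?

Your bid $324k is below the highest competing bid $633k, so you lose. Payoff $0k.

$0k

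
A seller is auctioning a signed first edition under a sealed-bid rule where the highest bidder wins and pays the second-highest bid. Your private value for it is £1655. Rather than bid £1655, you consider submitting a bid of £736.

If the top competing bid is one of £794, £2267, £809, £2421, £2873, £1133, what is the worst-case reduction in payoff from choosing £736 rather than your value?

£794: truthful gives £861, deviation gives £0 → loss £861.
£2267: same outcome either way → loss £0.
£809: truthful gives £846, deviation gives £0 → loss £846.
£2421: same outcome either way → loss £0.
£2873: same outcome either way → loss £0.
£1133: truthful gives £522, deviation gives £0 → loss £522.
Maximum loss: £861.

£861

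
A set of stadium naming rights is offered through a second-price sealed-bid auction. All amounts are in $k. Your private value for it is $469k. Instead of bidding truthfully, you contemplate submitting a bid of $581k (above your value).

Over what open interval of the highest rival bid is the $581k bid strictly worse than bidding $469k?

($469k, $581k)

If the competing bid is below $469k, both bids win at the same price — no difference.
If it is above $581k, both bids lose — no difference.
If it lies strictly between $469k and $581k, bidding your value loses (payoff 0) while bidding $581k wins at a price above your value (payoff negative).
So the deviation strictly hurts on the open interval ($469k, $581k).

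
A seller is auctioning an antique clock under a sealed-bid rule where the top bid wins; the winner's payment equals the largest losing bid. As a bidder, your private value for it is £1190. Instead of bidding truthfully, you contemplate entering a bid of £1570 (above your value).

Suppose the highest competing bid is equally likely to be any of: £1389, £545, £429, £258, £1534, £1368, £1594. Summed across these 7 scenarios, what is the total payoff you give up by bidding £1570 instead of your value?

£721

The deviation costs you only when the competing bid falls strictly between £1190 and £1570; elsewhere both bids give the same outcome.
£1389: truthful payoff £0, deviation payoff −£199 → loss £199.
£545: outcomes coincide → loss £0.
£429: outcomes coincide → loss £0.
£258: outcomes coincide → loss £0.
£1534: truthful payoff £0, deviation payoff −£344 → loss £344.
£1368: truthful payoff £0, deviation payoff −£178 → loss £178.
£1594: outcomes coincide → loss £0.
Total loss = £199 + £344 + £178 = £721.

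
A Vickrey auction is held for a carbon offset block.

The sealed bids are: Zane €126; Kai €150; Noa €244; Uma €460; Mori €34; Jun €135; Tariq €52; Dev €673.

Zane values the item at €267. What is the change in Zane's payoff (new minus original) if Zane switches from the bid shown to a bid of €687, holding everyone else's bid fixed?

The highest bid among the other bidders is €673; Zane's bid doesn't change that.
Original bid €126: Zane is not highest (top rival bid is €673); payoff €0.
Alternative bid €687: Zane is highest, pays the top rival bid €673; payoff €267 − €673 = −€406.
Change in payoff = −€406 − (€0) = −€406.

−€406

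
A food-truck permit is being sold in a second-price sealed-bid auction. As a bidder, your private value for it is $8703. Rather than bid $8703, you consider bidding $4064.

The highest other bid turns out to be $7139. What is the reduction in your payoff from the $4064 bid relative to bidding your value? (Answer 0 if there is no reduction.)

Bidding your value $8703: you win (since $8703 > $7139) and pay $7139. Payoff $1564.
Bidding $4064: you lose. Payoff $0.
The competing bid $7139 lies between your shaded bid and your value, so underbidding forfeits an item you could have won at a profitable price.
Loss from deviating = $1564 − ($0) = $1564.

$1564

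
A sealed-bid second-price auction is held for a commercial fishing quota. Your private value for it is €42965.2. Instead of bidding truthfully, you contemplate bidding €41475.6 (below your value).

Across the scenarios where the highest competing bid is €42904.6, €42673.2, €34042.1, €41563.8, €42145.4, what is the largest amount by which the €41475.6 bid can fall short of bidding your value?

€42904.6: truthful gives €60.6, deviation gives €0 → loss €60.6.
€42673.2: truthful gives €292, deviation gives €0 → loss €292.
€34042.1: same outcome either way → loss €0.
€41563.8: truthful gives €1401.4, deviation gives €0 → loss €1401.4.
€42145.4: truthful gives €819.8, deviation gives €0 → loss €819.8.
Maximum loss: €1401.4.

€1401.4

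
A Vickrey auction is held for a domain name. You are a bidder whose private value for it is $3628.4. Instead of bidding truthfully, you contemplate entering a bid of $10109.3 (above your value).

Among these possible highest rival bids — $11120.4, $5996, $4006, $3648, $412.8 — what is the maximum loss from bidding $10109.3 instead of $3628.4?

$11120.4: same outcome either way → loss $0.
$5996: truthful gives $0, deviation gives −$2367.6 → loss $2367.6.
$4006: truthful gives $0, deviation gives −$377.6 → loss $377.6.
$3648: truthful gives $0, deviation gives −$19.6 → loss $19.6.
$412.8: same outcome either way → loss $0.
Maximum loss: $2367.6.

$2367.6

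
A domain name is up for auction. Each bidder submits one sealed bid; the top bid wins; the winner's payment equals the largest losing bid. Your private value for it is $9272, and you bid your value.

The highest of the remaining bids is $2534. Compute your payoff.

Your bid $9272 exceeds the highest competing bid $2534, so you win.
In a second-price auction the winner pays the second-highest bid, $2534.
Payoff = value − price = $9272 − $2534 = $6738.

$6738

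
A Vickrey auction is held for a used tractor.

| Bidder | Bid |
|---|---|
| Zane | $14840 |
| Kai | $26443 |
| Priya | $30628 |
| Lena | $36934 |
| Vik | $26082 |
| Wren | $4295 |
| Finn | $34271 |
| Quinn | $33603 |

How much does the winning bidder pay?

Highest bid: Lena at $36934, so Lena wins.
Second-highest bid: Finn at $34271 — that is the price the winner pays.

$34271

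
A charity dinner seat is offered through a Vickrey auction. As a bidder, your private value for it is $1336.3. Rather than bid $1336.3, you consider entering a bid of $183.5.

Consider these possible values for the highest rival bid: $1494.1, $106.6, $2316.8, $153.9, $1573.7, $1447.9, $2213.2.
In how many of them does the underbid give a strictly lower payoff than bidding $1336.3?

The deviation hurts exactly when the highest competing bid lies strictly between $183.5 and $1336.3 — underbidding then forfeits a profitable win.
$1494.1: above both → same outcome either way.
$106.6: below both → same outcome either way.
$2316.8: above both → same outcome either way.
$153.9: below both → same outcome either way.
$1573.7: above both → same outcome either way.
$1447.9: above both → same outcome either way.
$2213.2: above both → same outcome either way.
Count: 0.

0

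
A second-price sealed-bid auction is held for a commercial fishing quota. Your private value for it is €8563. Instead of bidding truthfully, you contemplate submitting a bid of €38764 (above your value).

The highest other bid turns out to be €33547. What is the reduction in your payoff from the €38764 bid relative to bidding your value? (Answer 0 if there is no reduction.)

Bidding your value €8563: you lose (since €8563 < €33547). Payoff €0.
Bidding €38764: you win and pay €33547. Payoff €8563 − €33547 = −€24984.
The competing bid €33547 lies between your value and your inflated bid, so overbidding wins an item priced above your value.
Loss from deviating = €0 − (−€24984) = €24984.

€24984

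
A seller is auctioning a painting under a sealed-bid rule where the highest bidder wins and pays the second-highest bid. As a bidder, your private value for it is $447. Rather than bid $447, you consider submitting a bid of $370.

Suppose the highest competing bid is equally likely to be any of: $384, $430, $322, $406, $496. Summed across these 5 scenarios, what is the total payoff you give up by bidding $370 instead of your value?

$121

The deviation costs you only when the competing bid falls strictly between $370 and $447; elsewhere both bids give the same outcome.
$384: truthful payoff $63, deviation payoff $0 → loss $63.
$430: truthful payoff $17, deviation payoff $0 → loss $17.
$322: outcomes coincide → loss $0.
$406: truthful payoff $41, deviation payoff $0 → loss $41.
$496: outcomes coincide → loss $0.
Total loss = $63 + $17 + $41 = $121.
In a second-price auction your bid sets only whether you win, not what you pay, so bidding your true value is weakly dominant.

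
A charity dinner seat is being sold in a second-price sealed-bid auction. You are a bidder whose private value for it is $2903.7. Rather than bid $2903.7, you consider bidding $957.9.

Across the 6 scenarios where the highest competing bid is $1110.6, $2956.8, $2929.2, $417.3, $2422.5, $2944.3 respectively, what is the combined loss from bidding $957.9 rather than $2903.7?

$2274.3

The deviation costs you only when the competing bid falls strictly between $957.9 and $2903.7; elsewhere both bids give the same outcome.
$1110.6: truthful payoff $1793.1, deviation payoff $0 → loss $1793.1.
$2956.8: outcomes coincide → loss $0.
$2929.2: outcomes coincide → loss $0.
$417.3: outcomes coincide → loss $0.
$2422.5: truthful payoff $481.2, deviation payoff $0 → loss $481.2.
$2944.3: outcomes coincide → loss $0.
Total loss = $1793.1 + $481.2 = $2274.3.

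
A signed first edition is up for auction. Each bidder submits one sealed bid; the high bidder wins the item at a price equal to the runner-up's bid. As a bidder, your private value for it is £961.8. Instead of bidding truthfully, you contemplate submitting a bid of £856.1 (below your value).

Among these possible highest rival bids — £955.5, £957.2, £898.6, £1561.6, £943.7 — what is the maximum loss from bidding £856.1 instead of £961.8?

£63.2

£955.5: truthful gives £6.3, deviation gives £0 → loss £6.3.
£957.2: truthful gives £4.6, deviation gives £0 → loss £4.6.
£898.6: truthful gives £63.2, deviation gives £0 → loss £63.2.
£1561.6: same outcome either way → loss £0.
£943.7: truthful gives £18.1, deviation gives £0 → loss £18.1.
Maximum loss: £63.2.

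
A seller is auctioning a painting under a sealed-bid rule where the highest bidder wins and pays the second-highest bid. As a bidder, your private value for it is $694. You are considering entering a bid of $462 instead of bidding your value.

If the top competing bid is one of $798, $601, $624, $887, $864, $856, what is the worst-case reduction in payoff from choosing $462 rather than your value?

$798: same outcome either way → loss $0.
$601: truthful gives $93, deviation gives $0 → loss $93.
$624: truthful gives $70, deviation gives $0 → loss $70.
$887: same outcome either way → loss $0.
$864: same outcome either way → loss $0.
$856: same outcome either way → loss $0.
Maximum loss: $93.

$93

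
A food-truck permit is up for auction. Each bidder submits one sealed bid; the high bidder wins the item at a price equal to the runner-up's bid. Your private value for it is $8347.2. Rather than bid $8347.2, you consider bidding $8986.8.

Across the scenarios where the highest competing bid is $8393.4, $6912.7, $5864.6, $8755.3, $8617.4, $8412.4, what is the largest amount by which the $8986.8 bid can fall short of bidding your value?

$408.1

$8393.4: truthful gives $0, deviation gives −$46.2 → loss $46.2.
$6912.7: same outcome either way → loss $0.
$5864.6: same outcome either way → loss $0.
$8755.3: truthful gives $0, deviation gives −$408.1 → loss $408.1.
$8617.4: truthful gives $0, deviation gives −$270.2 → loss $270.2.
$8412.4: truthful gives $0, deviation gives −$65.2 → loss $65.2.
Maximum loss: $408.1.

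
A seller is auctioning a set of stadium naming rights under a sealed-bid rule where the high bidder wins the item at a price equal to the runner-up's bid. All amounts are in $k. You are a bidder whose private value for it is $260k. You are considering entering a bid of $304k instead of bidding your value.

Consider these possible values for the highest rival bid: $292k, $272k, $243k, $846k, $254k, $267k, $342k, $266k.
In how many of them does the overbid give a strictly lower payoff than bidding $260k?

4

The deviation hurts exactly when the highest competing bid lies strictly between $260k and $304k — overbidding then wins at a price above your value.
$292k: inside the interval → strictly worse (loss $32k).
$272k: inside the interval → strictly worse (loss $12k).
$243k: below both → same outcome either way.
$846k: above both → same outcome either way.
$254k: below both → same outcome either way.
$267k: inside the interval → strictly worse (loss $7k).
$342k: above both → same outcome either way.
$266k: inside the interval → strictly worse (loss $6k).
Count: 4.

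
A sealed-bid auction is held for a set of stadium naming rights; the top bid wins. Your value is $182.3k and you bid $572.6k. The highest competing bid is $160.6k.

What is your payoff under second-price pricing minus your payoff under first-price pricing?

$412k

You have the highest bid, so you win under either rule.
Second-price: pay $160.6k → payoff $21.7k.
First-price: pay your own bid $572.6k → payoff −$390.3k.
Difference = $21.7k − (−$390.3k) = $412k.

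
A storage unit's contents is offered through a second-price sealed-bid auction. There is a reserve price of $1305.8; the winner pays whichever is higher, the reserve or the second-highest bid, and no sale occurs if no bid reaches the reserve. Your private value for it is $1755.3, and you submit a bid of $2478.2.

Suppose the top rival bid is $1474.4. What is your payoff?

$280.9

Your bid $2478.2 is the highest and exceeds the reserve.
Price = max(second-highest bid, reserve) = max($1474.4, $1305.8) = $1474.4.
Payoff = $1755.3 − $1474.4 = $280.9.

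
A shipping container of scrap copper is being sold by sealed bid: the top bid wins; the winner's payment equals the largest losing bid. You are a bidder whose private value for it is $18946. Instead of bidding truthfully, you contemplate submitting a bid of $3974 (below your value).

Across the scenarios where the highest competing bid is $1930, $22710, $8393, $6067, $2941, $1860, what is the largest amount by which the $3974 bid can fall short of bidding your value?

$12879

$1930: same outcome either way → loss $0.
$22710: same outcome either way → loss $0.
$8393: truthful gives $10553, deviation gives $0 → loss $10553.
$6067: truthful gives $12879, deviation gives $0 → loss $12879.
$2941: same outcome either way → loss $0.
$1860: same outcome either way → loss $0.
Maximum loss: $12879.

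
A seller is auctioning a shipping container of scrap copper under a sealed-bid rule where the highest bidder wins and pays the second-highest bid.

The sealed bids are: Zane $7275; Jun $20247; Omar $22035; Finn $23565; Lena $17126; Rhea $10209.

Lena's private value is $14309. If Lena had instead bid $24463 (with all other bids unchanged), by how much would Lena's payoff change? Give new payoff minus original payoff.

The highest bid among the other bidders is $23565; Lena's bid doesn't change that.
Original bid $17126: Lena is not highest (top rival bid is $23565); payoff $0.
Alternative bid $24463: Lena is highest, pays the top rival bid $23565; payoff $14309 − $23565 = −$9256.
Change in payoff = −$9256 − ($0) = −$9256.

−$9256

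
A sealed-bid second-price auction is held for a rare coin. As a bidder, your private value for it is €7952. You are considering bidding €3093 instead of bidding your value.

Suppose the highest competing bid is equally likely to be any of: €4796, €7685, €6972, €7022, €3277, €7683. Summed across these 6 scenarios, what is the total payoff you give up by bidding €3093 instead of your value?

€10277

The deviation costs you only when the competing bid falls strictly between €3093 and €7952; elsewhere both bids give the same outcome.
€4796: truthful payoff €3156, deviation payoff €0 → loss €3156.
€7685: truthful payoff €267, deviation payoff €0 → loss €267.
€6972: truthful payoff €980, deviation payoff €0 → loss €980.
€7022: truthful payoff €930, deviation payoff €0 → loss €930.
€3277: truthful payoff €4675, deviation payoff €0 → loss €4675.
€7683: truthful payoff €269, deviation payoff €0 → loss €269.
Total loss = €3156 + €267 + €980 + €930 + €4675 + €269 = €10277.
Truthful bidding weakly dominates here: raising your bid can only win items priced above your value, and lowering it can only forfeit items priced below.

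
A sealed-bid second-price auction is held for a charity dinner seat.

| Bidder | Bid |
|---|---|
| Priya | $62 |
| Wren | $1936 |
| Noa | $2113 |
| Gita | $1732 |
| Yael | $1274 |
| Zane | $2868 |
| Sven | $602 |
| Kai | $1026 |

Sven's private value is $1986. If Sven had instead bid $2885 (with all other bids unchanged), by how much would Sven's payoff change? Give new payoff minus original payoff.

The highest bid among the other bidders is $2868; Sven's bid doesn't change that.
Original bid $602: Sven is not highest (top rival bid is $2868); payoff $0.
Alternative bid $2885: Sven is highest, pays the top rival bid $2868; payoff $1986 − $2868 = −$882.
Change in payoff = −$882 − ($0) = −$882.

−$882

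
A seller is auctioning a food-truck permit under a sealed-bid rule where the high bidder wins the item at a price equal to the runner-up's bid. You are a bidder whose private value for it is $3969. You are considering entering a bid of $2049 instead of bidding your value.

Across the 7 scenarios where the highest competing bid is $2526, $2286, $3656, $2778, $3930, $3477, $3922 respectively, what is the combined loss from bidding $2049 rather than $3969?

The deviation costs you only when the competing bid falls strictly between $2049 and $3969; elsewhere both bids give the same outcome.
$2526: truthful payoff $1443, deviation payoff $0 → loss $1443.
$2286: truthful payoff $1683, deviation payoff $0 → loss $1683.
$3656: truthful payoff $313, deviation payoff $0 → loss $313.
$2778: truthful payoff $1191, deviation payoff $0 → loss $1191.
$3930: truthful payoff $39, deviation payoff $0 → loss $39.
$3477: truthful payoff $492, deviation payoff $0 → loss $492.
$3922: truthful payoff $47, deviation payoff $0 → loss $47.
Total loss = $1443 + $1683 + $313 + $1191 + $39 + $492 + $47 = $5208.

$5208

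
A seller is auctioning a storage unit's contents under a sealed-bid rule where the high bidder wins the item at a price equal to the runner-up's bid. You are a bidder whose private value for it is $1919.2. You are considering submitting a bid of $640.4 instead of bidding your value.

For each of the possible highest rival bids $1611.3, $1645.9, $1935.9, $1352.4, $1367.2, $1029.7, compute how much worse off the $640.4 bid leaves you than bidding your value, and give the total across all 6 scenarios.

The deviation costs you only when the competing bid falls strictly between $640.4 and $1919.2; elsewhere both bids give the same outcome.
$1611.3: truthful payoff $307.9, deviation payoff $0 → loss $307.9.
$1645.9: truthful payoff $273.3, deviation payoff $0 → loss $273.3.
$1935.9: outcomes coincide → loss $0.
$1352.4: truthful payoff $566.8, deviation payoff $0 → loss $566.8.
$1367.2: truthful payoff $552, deviation payoff $0 → loss $552.
$1029.7: truthful payoff $889.5, deviation payoff $0 → loss $889.5.
Total loss = $307.9 + $273.3 + $566.8 + $552 + $889.5 = $2589.5.

$2589.5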